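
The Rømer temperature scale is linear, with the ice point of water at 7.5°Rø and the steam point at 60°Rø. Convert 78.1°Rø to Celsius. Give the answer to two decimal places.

134.48°C

Linear interpolation between the fixed points: C = (78.1 - 7.5) × 100 / (60 - 7.5) = 134.4762°C.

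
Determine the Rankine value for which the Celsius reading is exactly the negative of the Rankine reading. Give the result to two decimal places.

175.60°R

Let R be the Rankine reading. The Celsius reading is C = 5/9·R - 273.15.
Require C = -1·R: 5/9·R - 273.15 = -1·R.
(14/9)·R = 273.15  ⇒  R = 175.60.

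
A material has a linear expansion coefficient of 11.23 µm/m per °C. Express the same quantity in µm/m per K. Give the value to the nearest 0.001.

11.230 µm/m per K

Since only a temperature interval is involved, the additive offset between the scales drops out.
A change of 1 K is a change of 1°C, so per K the value is 11.23 × 1 = 11.230.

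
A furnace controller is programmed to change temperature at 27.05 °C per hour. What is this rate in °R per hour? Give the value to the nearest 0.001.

48.690 °R/hour

The quantity depends on a temperature interval, so only the ratio of degree sizes applies; the offset between the scales is irrelevant.
A change of 1°C is a change of 1.8°R, so 27.05 × 1.8 = 48.690.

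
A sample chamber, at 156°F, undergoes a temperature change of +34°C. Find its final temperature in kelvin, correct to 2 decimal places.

Initial temperature in Celsius: (156 - 32) × 5/9 = 68.8889°C.
Final Celsius temperature: 68.8889 + 34.0000 = 102.8889°C.
In kelvin: 102.8889 + 273.15 = 376.04 K.

376.04 K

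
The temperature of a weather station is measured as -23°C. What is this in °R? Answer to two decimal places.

450.27°R

In Rankine: -23.0000 × 1.8 + 491.67 = 450.27°R.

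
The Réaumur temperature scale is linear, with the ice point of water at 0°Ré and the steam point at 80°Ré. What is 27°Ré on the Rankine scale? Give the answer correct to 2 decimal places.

552.42°R

Linear interpolation between the fixed points: C = (27 - 0) × 100 / (80 - 0) = 33.7500°C.
Then 33.7500 × 1.8 + 491.67 = 552.42°R.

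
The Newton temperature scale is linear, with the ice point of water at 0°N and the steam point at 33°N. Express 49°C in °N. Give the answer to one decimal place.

Linearly onto the Newton scale: 0 + (49.0000 / 100) × (33 - 0) = 16.2°N.

16.2°N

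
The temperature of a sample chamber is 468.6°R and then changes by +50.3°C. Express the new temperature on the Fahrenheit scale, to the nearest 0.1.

Initial temperature in Celsius: (468.6 - 491.67) × 5/9 = -12.8167°C.
Final Celsius temperature: -12.8167 + 50.3000 = 37.4833°C.
In Fahrenheit: 37.4833 × 1.8 + 32 = 99.5°F.

99.5°F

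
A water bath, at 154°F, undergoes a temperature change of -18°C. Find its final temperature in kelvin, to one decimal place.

322.9 K

Initial temperature in Celsius: (154 - 32) × 5/9 = 67.7778°C.
Final Celsius temperature: 67.7778 - 18.0000 = 49.7778°C.
In kelvin: 49.7778 + 273.15 = 322.9 K.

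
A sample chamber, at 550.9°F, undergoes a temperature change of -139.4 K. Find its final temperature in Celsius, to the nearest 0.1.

148.9°C

Initial temperature in Celsius: (550.9 - 32) × 5/9 = 288.2778°C.
The 139.4 K change is an interval; Kelvin and Celsius degrees are the same size, so ΔC = -139.4°C.
Final Celsius temperature: 288.2778 - 139.4000 = 148.8778°C.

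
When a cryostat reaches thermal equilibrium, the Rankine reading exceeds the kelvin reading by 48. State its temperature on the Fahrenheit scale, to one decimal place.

Let x be the Rankine reading; then the kelvin reading is 5/9·x.
(5/9·x) - x = -48  ⇒  (-4/9)·x = -48  ⇒  x = 108.0000°R.
In Celsius: (108 - 491.67) × 5/9 = -213.1500°C.
In Fahrenheit: -213.1500 × 1.8 + 32 = -351.7°F.

-351.7°F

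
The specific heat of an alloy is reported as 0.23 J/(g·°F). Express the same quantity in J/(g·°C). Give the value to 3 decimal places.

The quantity depends on a temperature interval, so only the ratio of degree sizes applies; the offset between the scales is irrelevant.
A change of 1°C is a change of 1.8°F, so per °C the value is 0.23 × 1.8 = 0.414.

0.414 J/(g·°C)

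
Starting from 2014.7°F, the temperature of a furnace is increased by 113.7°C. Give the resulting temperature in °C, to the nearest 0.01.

1215.20°C

Initial temperature in Celsius: (2014.7 - 32) × 5/9 = 1101.5000°C.
Final Celsius temperature: 1101.5000 + 113.7000 = 1215.2000°C.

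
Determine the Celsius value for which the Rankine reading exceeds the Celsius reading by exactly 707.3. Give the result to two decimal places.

Let C be the Celsius reading. The Rankine reading is R = 1.8·C + 491.67.
Require R - C = 707.3: (0.8)·C + 491.67 = 707.3.
C = (707.3 - 491.67) / (0.8) = 269.54.

269.54°C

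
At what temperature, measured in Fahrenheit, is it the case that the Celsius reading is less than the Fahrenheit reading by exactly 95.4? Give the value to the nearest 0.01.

174.65°F

Let F be the Fahrenheit reading. The Celsius reading is C = 5/9·F - 17.7778.
Require C - F = -95.4: (-4/9)·F - 17.7778 = -95.4.
F = (-95.4 + 17.7778) / (-4/9) = 174.65.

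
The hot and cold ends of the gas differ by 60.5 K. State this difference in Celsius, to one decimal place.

Kelvin and Celsius degrees are the same size, so the interval is unchanged: 60.5.

60.5°C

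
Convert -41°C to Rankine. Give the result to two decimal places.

417.87°R

In Rankine: -41.0000 × 1.8 + 491.67 = 417.87°R.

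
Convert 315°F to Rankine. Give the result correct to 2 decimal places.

In Celsius: (315 - 32) × 5/9 = 157.2222°C.
In Rankine: 157.2222 × 1.8 + 491.67 = 774.67°R.

774.67°R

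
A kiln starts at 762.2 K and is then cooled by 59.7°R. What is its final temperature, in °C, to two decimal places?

455.88°C

Initial temperature in Celsius: 762.2 - 273.15 = 489.0500°C.
The 59.7°R change is an interval, so only the factor 5/9 applies: -59.7 × 5/9 = -33.1667°C.
Final Celsius temperature: 489.0500 - 33.1667 = 455.8833°C.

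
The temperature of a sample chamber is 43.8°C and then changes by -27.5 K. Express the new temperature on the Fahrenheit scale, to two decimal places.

61.34°F

The 27.5 K change is an interval; Kelvin and Celsius degrees are the same size, so ΔC = -27.5°C.
Final Celsius temperature: 43.8000 - 27.5000 = 16.3000°C.
In Fahrenheit: 16.3000 × 1.8 + 32 = 61.34°F.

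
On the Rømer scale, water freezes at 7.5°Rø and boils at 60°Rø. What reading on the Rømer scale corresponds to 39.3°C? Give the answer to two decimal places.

Linearly onto the Rømer scale: 7.5 + (39.3000 / 100) × (60 - 7.5) = 28.13°Rø.

28.13°Rø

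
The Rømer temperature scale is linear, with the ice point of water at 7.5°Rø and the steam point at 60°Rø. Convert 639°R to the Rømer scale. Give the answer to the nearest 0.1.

50.5°Rø

First in Celsius: (639 - 491.67) × 5/9 = 81.8500°C.
Linearly onto the Rømer scale: 7.5 + (81.8500 / 100) × (60 - 7.5) = 50.5°Rø.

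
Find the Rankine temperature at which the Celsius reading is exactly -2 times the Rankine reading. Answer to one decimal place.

106.9°R

Let R be the Rankine reading. The Celsius reading is C = 5/9·R - 273.15.
Require C = -2·R: 5/9·R - 273.15 = -2·R.
(23/9)·R = 273.15  ⇒  R = 106.9.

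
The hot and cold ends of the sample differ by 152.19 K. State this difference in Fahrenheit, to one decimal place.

273.9°F

An interval of 1 K corresponds to 1.8°F.
152.19 × 1.8 = 273.9.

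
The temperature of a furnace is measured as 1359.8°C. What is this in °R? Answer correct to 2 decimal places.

In Rankine: 1359.8000 × 1.8 + 491.67 = 2939.31°R.

2939.31°R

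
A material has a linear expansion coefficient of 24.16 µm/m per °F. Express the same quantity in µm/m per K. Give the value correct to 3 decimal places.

Since only a temperature interval is involved, the additive offset between the scales drops out.
A change of 1 K is a change of 1.8°F, so per K the value is 24.16 × 1.8 = 43.488.

43.488 µm/m per K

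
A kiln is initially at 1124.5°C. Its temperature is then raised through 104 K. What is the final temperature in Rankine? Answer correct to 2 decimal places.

The 104 K change is an interval; Kelvin and Celsius degrees are the same size, so ΔC = +104°C.
Final Celsius temperature: 1124.5000 + 104.0000 = 1228.5000°C.
In Rankine: 1228.5000 × 1.8 + 491.67 = 2702.97°R.

2702.97°R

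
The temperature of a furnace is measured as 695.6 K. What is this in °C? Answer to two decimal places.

422.45°C

In Celsius: 695.6 - 273.15 = 422.4500°C.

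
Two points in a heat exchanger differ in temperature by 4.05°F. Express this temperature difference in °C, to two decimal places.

2.25°C

An interval of 1°F corresponds to 5/9°C.
4.05 × 5/9 = 2.25.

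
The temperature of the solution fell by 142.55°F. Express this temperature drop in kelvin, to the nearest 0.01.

For a temperature interval the offset drops out; only the factor 5/9 applies.
142.55 × 5/9 = 79.19.

79.19 K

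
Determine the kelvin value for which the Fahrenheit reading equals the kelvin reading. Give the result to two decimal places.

Let K be the kelvin reading. The Fahrenheit reading is F = 1.8·K - 459.67.
Set F = K: 1.8·K - 459.67 = K.
(0.8)·K = 459.67  ⇒  K = 574.59.

574.59 K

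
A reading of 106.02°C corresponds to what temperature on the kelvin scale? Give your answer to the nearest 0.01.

379.17 K

In kelvin: 106.0200 + 273.15 = 379.17 K.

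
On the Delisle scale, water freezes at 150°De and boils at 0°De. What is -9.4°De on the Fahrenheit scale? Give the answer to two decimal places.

223.28°F

Linear interpolation between the fixed points: C = (-9.4 - 150) × 100 / (0 - 150) = 106.2667°C.
Then 106.2667 × 1.8 + 32 = 223.28°F.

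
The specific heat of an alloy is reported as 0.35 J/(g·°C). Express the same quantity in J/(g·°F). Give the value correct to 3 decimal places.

0.194 J/(g·°F)

The quantity depends on a temperature interval, so only the ratio of degree sizes applies; the offset between the scales is irrelevant.
A change of 1°F is a change of 5/9°C, so per °F the value is 0.35 × 5/9 = 0.194.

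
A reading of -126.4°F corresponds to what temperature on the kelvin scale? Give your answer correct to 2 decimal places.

In Celsius: (-126.4 - 32) × 5/9 = -88.0000°C.
In kelvin: -88.0000 + 273.15 = 185.15 K.

185.15 K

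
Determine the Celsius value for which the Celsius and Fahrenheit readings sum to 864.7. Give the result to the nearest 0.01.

297.39°C

Let C be the Celsius reading. The Fahrenheit reading is F = 1.8·C + 32.
Require C + F = 864.7: (2.8)·C + 32 = 864.7.
C = (864.7 - 32) / (2.8) = 297.39.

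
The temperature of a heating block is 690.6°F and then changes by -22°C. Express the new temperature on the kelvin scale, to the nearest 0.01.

Initial temperature in Celsius: (690.6 - 32) × 5/9 = 365.8889°C.
Final Celsius temperature: 365.8889 - 22.0000 = 343.8889°C.
In kelvin: 343.8889 + 273.15 = 617.04 K.

617.04 K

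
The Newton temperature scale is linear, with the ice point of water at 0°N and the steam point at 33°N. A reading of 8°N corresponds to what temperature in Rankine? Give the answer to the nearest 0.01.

535.31°R

Linear interpolation between the fixed points: C = (8 - 0) × 100 / (33 - 0) = 24.2424°C.
Then 24.2424 × 1.8 + 491.67 = 535.31°R.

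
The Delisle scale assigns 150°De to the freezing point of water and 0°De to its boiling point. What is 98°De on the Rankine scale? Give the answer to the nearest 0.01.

Linear interpolation between the fixed points: C = (98 - 150) × 100 / (0 - 150) = 34.6667°C.
Then 34.6667 × 1.8 + 491.67 = 554.07°R.

554.07°R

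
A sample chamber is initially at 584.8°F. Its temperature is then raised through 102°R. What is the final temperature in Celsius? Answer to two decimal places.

363.78°C

Initial temperature in Celsius: (584.8 - 32) × 5/9 = 307.1111°C.
The 102°R change is an interval, so only the factor 5/9 applies: +102 × 5/9 = +56.6667°C.
Final Celsius temperature: 307.1111 + 56.6667 = 363.7778°C.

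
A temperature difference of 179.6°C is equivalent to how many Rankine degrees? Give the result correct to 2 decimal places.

323.28°R

Only the scale ratio 1.8 matters for a change in temperature.
179.6 × 1.8 = 323.28.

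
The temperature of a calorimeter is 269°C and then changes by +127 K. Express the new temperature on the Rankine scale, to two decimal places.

1204.47°R

The 127 K change is an interval; Kelvin and Celsius degrees are the same size, so ΔC = +127°C.
Final Celsius temperature: 269.0000 + 127.0000 = 396.0000°C.
In Rankine: 396.0000 × 1.8 + 491.67 = 1204.47°R.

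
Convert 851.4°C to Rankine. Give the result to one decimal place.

In Rankine: 851.4000 × 1.8 + 491.67 = 2024.2°R.

2024.2°R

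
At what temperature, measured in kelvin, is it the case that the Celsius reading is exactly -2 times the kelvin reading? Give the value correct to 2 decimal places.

Let K be the kelvin reading. The Celsius reading is C = 1·K - 273.15.
Require C = -2·K: 1·K - 273.15 = -2·K.
(3)·K = 273.15  ⇒  K = 91.05.

91.05 K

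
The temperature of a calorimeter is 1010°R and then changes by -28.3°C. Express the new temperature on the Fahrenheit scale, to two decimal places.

Initial temperature in Celsius: (1010 - 491.67) × 5/9 = 287.9611°C.
Final Celsius temperature: 287.9611 - 28.3000 = 259.6611°C.
In Fahrenheit: 259.6611 × 1.8 + 32 = 499.39°F.

499.39°F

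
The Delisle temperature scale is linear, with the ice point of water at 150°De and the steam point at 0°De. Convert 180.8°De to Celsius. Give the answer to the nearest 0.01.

-20.53°C

Linear interpolation between the fixed points: C = (180.8 - 150) × 100 / (0 - 150) = -20.5333°C.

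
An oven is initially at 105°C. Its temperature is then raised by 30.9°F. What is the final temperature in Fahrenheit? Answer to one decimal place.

251.9°F

The 30.9°F change is an interval, so only the factor 5/9 applies: +30.9 × 5/9 = +17.1667°C.
Final Celsius temperature: 105.0000 + 17.1667 = 122.1667°C.
In Fahrenheit: 122.1667 × 1.8 + 32 = 251.9°F.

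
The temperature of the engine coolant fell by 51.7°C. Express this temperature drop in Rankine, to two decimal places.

An interval of 1°C corresponds to 1.8°R.
51.7 × 1.8 = 93.06.

93.06°R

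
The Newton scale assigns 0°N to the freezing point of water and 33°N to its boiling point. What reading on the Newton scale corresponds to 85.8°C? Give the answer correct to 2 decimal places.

Linearly onto the Newton scale: 0 + (85.8000 / 100) × (33 - 0) = 28.31°N.

28.31°N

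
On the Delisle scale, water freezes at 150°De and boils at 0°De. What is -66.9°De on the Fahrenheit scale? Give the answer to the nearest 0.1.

Linear interpolation between the fixed points: C = (-66.9 - 150) × 100 / (0 - 150) = 144.6000°C.
Then 144.6000 × 1.8 + 32 = 292.3°F.

292.3°F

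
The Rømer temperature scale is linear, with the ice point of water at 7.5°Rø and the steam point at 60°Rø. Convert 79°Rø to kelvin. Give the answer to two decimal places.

409.34 K

Linear interpolation between the fixed points: C = (79 - 7.5) × 100 / (60 - 7.5) = 136.1905°C.
Then 136.1905 + 273.15 = 409.34 K.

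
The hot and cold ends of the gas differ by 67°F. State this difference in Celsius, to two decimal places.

37.22°C

For a temperature interval the offset drops out; only the factor 5/9 applies.
67 × 5/9 = 37.22.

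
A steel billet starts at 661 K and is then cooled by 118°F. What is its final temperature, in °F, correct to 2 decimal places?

Initial temperature in Celsius: 661 - 273.15 = 387.8500°C.
The 118°F change is an interval, so only the factor 5/9 applies: -118 × 5/9 = -65.5556°C.
Final Celsius temperature: 387.8500 - 65.5556 = 322.2944°C.
In Fahrenheit: 322.2944 × 1.8 + 32 = 612.13°F.

612.13°F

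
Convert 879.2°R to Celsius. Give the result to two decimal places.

In Celsius: (879.2 - 491.67) × 5/9 = 215.2944°C.

215.29°C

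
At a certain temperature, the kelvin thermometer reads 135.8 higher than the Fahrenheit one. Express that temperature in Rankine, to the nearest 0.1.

728.7°R

Let x be the Fahrenheit reading; then the kelvin reading is 5/9·x + 255.372.
(5/9·x + 255.372) - x = 135.8  ⇒  (-4/9)·x = -119.572  ⇒  x = 269.0375°F.
In Celsius: (269.0375 - 32) × 5/9 = 131.6875°C.
In Rankine: 131.6875 × 1.8 + 491.67 = 728.7°R.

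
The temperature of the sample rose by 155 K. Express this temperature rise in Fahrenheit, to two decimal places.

Only the scale ratio 1.8 matters for a change in temperature.
155 × 1.8 = 279.00.

279.00°F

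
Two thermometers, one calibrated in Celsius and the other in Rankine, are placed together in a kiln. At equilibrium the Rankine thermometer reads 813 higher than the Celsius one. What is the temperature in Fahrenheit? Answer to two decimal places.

Let x be the Celsius reading; then the Rankine reading is 1.8·x + 491.67.
(1.8·x + 491.67) - x = 813  ⇒  (0.8)·x = 321.33  ⇒  x = 401.6625°C.
In Fahrenheit: 401.6625 × 1.8 + 32 = 754.99°F.

754.99°F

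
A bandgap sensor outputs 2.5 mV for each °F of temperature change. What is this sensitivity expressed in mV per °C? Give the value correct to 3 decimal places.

4.500 mV per °C

Since only a temperature interval is involved, the additive offset between the scales drops out.
A change of 1°C is a change of 1.8°F, so per °C the value is 2.5 × 1.8 = 4.500.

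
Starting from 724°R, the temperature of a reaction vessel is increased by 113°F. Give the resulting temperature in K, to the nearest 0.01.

465.00 K

Initial temperature in Celsius: (724 - 491.67) × 5/9 = 129.0722°C.
The 113°F change is an interval, so only the factor 5/9 applies: +113 × 5/9 = +62.7778°C.
Final Celsius temperature: 129.0722 + 62.7778 = 191.8500°C.
In kelvin: 191.8500 + 273.15 = 465.00 K.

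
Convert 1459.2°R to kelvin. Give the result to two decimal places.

810.67 K

In Celsius: (1459.2 - 491.67) × 5/9 = 537.5167°C.
In kelvin: 537.5167 + 273.15 = 810.67 K.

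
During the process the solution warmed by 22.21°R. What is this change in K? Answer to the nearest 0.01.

An interval of 1°R corresponds to 5/9 K.
22.21 × 5/9 = 12.34.

12.34 K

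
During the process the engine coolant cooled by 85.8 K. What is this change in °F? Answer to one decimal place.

154.4°F

Only the scale ratio 1.8 matters for a change in temperature.
85.8 × 1.8 = 154.4.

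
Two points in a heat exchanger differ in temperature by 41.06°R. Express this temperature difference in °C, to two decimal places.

22.81°C

For a temperature interval the offset drops out; only the factor 5/9 applies.
41.06 × 5/9 = 22.81.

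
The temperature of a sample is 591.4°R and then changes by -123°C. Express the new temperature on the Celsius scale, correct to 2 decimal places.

-67.59°C

Initial temperature in Celsius: (591.4 - 491.67) × 5/9 = 55.4056°C.
Final Celsius temperature: 55.4056 - 123.0000 = -67.5944°C.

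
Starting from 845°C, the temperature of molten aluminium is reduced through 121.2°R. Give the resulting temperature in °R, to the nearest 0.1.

1891.5°R

The 121.2°R change is an interval, so only the factor 5/9 applies: -121.2 × 5/9 = -67.3333°C.
Final Celsius temperature: 845.0000 - 67.3333 = 777.6667°C.
In Rankine: 777.6667 × 1.8 + 491.67 = 1891.5°R.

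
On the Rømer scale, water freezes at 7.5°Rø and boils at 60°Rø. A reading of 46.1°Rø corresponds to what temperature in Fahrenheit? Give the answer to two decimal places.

Linear interpolation between the fixed points: C = (46.1 - 7.5) × 100 / (60 - 7.5) = 73.5238°C.
Then 73.5238 × 1.8 + 32 = 164.34°F.

164.34°F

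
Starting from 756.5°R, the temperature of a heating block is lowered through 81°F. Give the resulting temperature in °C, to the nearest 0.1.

Initial temperature in Celsius: (756.5 - 491.67) × 5/9 = 147.1278°C.
The 81°F change is an interval, so only the factor 5/9 applies: -81 × 5/9 = -45.0000°C.
Final Celsius temperature: 147.1278 - 45.0000 = 102.1278°C.

102.1°C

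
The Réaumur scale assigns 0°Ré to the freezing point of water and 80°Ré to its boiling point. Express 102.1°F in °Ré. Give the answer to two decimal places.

First in Celsius: (102.1 - 32) × 5/9 = 38.9444°C.
Linearly onto the Réaumur scale: 0 + (38.9444 / 100) × (80 - 0) = 31.16°Ré.

31.16°Ré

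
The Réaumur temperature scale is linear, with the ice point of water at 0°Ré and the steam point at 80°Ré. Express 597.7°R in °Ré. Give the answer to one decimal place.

First in Celsius: (597.7 - 491.67) × 5/9 = 58.9056°C.
Linearly onto the Réaumur scale: 0 + (58.9056 / 100) × (80 - 0) = 47.1°Ré.

47.1°Ré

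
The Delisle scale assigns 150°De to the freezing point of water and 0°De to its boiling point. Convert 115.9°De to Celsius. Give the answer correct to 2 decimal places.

Linear interpolation between the fixed points: C = (115.9 - 150) × 100 / (0 - 150) = 22.7333°C.

22.73°C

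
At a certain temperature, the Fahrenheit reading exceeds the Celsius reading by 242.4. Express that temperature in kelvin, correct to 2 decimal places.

Let x be the Celsius reading; then the Fahrenheit reading is 1.8·x + 32.
(1.8·x + 32) - x = 242.4  ⇒  (0.8)·x = 210.4  ⇒  x = 263.0000°C.
In kelvin: 263.0000 + 273.15 = 536.15 K.

536.15 K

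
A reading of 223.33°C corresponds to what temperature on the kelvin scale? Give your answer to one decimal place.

496.5 K

In kelvin: 223.3300 + 273.15 = 496.5 K.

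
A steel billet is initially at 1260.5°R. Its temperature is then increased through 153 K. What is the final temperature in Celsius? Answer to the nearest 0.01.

Initial temperature in Celsius: (1260.5 - 491.67) × 5/9 = 427.1278°C.
The 153 K change is an interval; Kelvin and Celsius degrees are the same size, so ΔC = +153°C.
Final Celsius temperature: 427.1278 + 153.0000 = 580.1278°C.

580.13°C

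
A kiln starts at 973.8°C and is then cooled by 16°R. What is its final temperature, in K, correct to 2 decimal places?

The 16°R change is an interval, so only the factor 5/9 applies: -16 × 5/9 = -8.8889°C.
Final Celsius temperature: 973.8000 - 8.8889 = 964.9111°C.
In kelvin: 964.9111 + 273.15 = 1238.06 K.

1238.06 K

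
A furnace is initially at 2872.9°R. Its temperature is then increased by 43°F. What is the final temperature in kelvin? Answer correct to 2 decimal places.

Initial temperature in Celsius: (2872.9 - 491.67) × 5/9 = 1322.9056°C.
The 43°F change is an interval, so only the factor 5/9 applies: +43 × 5/9 = +23.8889°C.
Final Celsius temperature: 1322.9056 + 23.8889 = 1346.7944°C.
In kelvin: 1346.7944 + 273.15 = 1619.94 K.

1619.94 K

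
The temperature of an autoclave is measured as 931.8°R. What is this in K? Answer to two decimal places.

517.67 K

In Celsius: (931.8 - 491.67) × 5/9 = 244.5167°C.
In kelvin: 244.5167 + 273.15 = 517.67 K.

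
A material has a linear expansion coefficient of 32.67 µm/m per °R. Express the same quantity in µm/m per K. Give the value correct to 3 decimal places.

Since only a temperature interval is involved, the additive offset between the scales drops out.
A change of 1 K is a change of 1.8°R, so per K the value is 32.67 × 1.8 = 58.806.

58.806 µm/m per K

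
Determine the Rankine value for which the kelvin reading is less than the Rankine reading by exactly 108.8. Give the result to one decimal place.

244.8°R

Let R be the Rankine reading. The kelvin reading is K = 5/9·R.
Require K - R = -108.8: (-4/9)·R = -108.8.
R = (-108.8) / (-4/9) = 244.8.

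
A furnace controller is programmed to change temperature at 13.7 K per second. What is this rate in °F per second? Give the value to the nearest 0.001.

24.660 °F/second

Since only a temperature interval is involved, the additive offset between the scales drops out.
A change of 1 K is a change of 1.8°F, so 13.7 × 1.8 = 24.660.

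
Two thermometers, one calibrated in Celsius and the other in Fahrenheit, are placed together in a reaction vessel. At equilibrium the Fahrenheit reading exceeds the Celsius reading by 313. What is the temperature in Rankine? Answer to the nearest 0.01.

1123.92°R

Let x be the Celsius reading; then the Fahrenheit reading is 1.8·x + 32.
(1.8·x + 32) - x = 313  ⇒  (0.8)·x = 281  ⇒  x = 351.2500°C.
In Rankine: 351.2500 × 1.8 + 491.67 = 1123.92°R.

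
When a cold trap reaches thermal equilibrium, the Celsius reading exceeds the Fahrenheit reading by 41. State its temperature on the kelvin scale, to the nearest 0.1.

Let x be the Fahrenheit reading; then the Celsius reading is 5/9·x - 17.7778.
(5/9·x - 17.7778) - x = 41  ⇒  (-4/9)·x = 58.7778  ⇒  x = -132.2500°F.
In Celsius: (-132.25 - 32) × 5/9 = -91.2500°C.
In kelvin: -91.2500 + 273.15 = 181.9 K.

181.9 K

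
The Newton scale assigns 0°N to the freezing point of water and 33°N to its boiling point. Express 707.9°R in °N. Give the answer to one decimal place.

39.6°N

First in Celsius: (707.9 - 491.67) × 5/9 = 120.1278°C.
Linearly onto the Newton scale: 0 + (120.1278 / 100) × (33 - 0) = 39.6°N.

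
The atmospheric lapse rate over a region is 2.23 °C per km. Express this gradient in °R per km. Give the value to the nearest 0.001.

Since only a temperature interval is involved, the additive offset between the scales drops out.
A change of 1°C is a change of 1.8°R, so 2.23 × 1.8 = 4.014.

4.014 °R/km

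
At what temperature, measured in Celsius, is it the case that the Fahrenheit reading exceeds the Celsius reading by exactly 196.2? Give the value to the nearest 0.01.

205.25°C

Let C be the Celsius reading. The Fahrenheit reading is F = 1.8·C + 32.
Require F - C = 196.2: (0.8)·C + 32 = 196.2.
C = (196.2 - 32) / (0.8) = 205.25.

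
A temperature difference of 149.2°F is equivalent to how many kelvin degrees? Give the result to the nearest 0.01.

82.89 K

An interval of 1°F corresponds to 5/9 K.
149.2 × 5/9 = 82.89.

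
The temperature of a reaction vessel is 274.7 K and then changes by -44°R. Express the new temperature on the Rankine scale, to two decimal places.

Initial temperature in Celsius: 274.7 - 273.15 = 1.5500°C.
The 44°R change is an interval, so only the factor 5/9 applies: -44 × 5/9 = -24.4444°C.
Final Celsius temperature: 1.5500 - 24.4444 = -22.8944°C.
In Rankine: -22.8944 × 1.8 + 491.67 = 450.46°R.

450.46°R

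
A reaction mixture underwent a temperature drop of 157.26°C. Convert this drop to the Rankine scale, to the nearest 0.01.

For a temperature interval the offset drops out; only the factor 1.8 applies.
157.26 × 1.8 = 283.07.

283.07°R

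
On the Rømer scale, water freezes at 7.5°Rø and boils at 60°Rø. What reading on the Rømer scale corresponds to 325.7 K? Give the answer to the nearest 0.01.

First in Celsius: 325.7 - 273.15 = 52.5500°C.
Linearly onto the Rømer scale: 7.5 + (52.5500 / 100) × (60 - 7.5) = 35.09°Rø.

35.09°Rø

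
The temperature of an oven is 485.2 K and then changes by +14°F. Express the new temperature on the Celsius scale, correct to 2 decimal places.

Initial temperature in Celsius: 485.2 - 273.15 = 212.0500°C.
The 14°F change is an interval, so only the factor 5/9 applies: +14 × 5/9 = +7.7778°C.
Final Celsius temperature: 212.0500 + 7.7778 = 219.8278°C.

219.83°C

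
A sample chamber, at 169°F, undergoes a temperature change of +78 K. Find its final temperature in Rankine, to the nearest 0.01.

769.07°R

Initial temperature in Celsius: (169 - 32) × 5/9 = 76.1111°C.
The 78 K change is an interval; Kelvin and Celsius degrees are the same size, so ΔC = +78°C.
Final Celsius temperature: 76.1111 + 78.0000 = 154.1111°C.
In Rankine: 154.1111 × 1.8 + 491.67 = 769.07°R.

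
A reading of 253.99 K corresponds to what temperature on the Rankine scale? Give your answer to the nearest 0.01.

457.18°R

In Celsius: 253.99 - 273.15 = -19.1600°C.
In Rankine: -19.1600 × 1.8 + 491.67 = 457.18°R.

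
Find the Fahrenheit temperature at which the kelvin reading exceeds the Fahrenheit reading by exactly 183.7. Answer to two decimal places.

161.26°F

Let F be the Fahrenheit reading. The kelvin reading is K = 5/9·F + 255.372.
Require K - F = 183.7: (-4/9)·F + 255.372 = 183.7.
F = (183.7 - 255.372) / (-4/9) = 161.26.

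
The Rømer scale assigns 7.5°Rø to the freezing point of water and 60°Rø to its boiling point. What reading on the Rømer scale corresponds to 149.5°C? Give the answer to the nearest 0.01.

Linearly onto the Rømer scale: 7.5 + (149.5000 / 100) × (60 - 7.5) = 85.99°Rø.

85.99°Rø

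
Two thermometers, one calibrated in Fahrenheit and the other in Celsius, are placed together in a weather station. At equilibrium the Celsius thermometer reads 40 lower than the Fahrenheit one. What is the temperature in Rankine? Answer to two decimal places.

Let x be the Fahrenheit reading; then the Celsius reading is 5/9·x - 17.7778.
(5/9·x - 17.7778) - x = -40  ⇒  (-4/9)·x = -22.2222  ⇒  x = 50.0000°F.
In Celsius: (50 - 32) × 5/9 = 10.0000°C.
In Rankine: 10.0000 × 1.8 + 491.67 = 509.67°R.

509.67°R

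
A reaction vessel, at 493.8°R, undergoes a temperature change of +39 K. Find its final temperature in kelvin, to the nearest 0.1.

313.3 K

Initial temperature in Celsius: (493.8 - 491.67) × 5/9 = 1.1833°C.
The 39 K change is an interval; Kelvin and Celsius degrees are the same size, so ΔC = +39°C.
Final Celsius temperature: 1.1833 + 39.0000 = 40.1833°C.
In kelvin: 40.1833 + 273.15 = 313.3 K.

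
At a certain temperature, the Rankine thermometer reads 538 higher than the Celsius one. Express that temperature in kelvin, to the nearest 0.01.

Let x be the Celsius reading; then the Rankine reading is 1.8·x + 491.67.
(1.8·x + 491.67) - x = 538  ⇒  (0.8)·x = 46.33  ⇒  x = 57.9125°C.
In kelvin: 57.9125 + 273.15 = 331.06 K.

331.06 K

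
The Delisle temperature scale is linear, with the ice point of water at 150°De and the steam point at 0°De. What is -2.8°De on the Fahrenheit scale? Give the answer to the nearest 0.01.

215.36°F

Linear interpolation between the fixed points: C = (-2.8 - 150) × 100 / (0 - 150) = 101.8667°C.
Then 101.8667 × 1.8 + 32 = 215.36°F.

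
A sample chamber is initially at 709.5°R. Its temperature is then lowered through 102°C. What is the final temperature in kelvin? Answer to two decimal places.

Initial temperature in Celsius: (709.5 - 491.67) × 5/9 = 121.0167°C.
Final Celsius temperature: 121.0167 - 102.0000 = 19.0167°C.
In kelvin: 19.0167 + 273.15 = 292.17 K.

292.17 K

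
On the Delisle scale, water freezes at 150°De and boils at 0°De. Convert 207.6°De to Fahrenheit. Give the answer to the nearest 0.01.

Linear interpolation between the fixed points: C = (207.6 - 150) × 100 / (0 - 150) = -38.4000°C.
Then -38.4000 × 1.8 + 32 = -37.12°F.

-37.12°F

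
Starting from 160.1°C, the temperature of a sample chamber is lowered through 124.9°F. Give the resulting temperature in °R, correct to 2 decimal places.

The 124.9°F change is an interval, so only the factor 5/9 applies: -124.9 × 5/9 = -69.3889°C.
Final Celsius temperature: 160.1000 - 69.3889 = 90.7111°C.
In Rankine: 90.7111 × 1.8 + 491.67 = 654.95°R.

654.95°R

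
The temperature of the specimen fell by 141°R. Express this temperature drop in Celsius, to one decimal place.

78.3°C

For a temperature interval the offset drops out; only the factor 5/9 applies.
141 × 5/9 = 78.3.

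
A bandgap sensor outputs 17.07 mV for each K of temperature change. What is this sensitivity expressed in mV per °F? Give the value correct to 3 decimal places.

Since only a temperature interval is involved, the additive offset between the scales drops out.
A change of 1°F is a change of 5/9 K, so per °F the value is 17.07 × 5/9 = 9.483.

9.483 mV per °F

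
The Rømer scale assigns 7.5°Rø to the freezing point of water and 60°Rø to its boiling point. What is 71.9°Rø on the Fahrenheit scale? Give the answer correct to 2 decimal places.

Linear interpolation between the fixed points: C = (71.9 - 7.5) × 100 / (60 - 7.5) = 122.6667°C.
Then 122.6667 × 1.8 + 32 = 252.80°F.

252.80°F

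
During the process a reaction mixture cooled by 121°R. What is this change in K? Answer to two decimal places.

Only the scale ratio 5/9 matters for a change in temperature.
121 × 5/9 = 67.22.

67.22 K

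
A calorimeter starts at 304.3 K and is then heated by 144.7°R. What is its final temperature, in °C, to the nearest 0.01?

111.54°C

Initial temperature in Celsius: 304.3 - 273.15 = 31.1500°C.
The 144.7°R change is an interval, so only the factor 5/9 applies: +144.7 × 5/9 = +80.3889°C.
Final Celsius temperature: 31.1500 + 80.3889 = 111.5389°C.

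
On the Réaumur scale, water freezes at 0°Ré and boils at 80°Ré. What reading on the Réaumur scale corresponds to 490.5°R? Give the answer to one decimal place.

First in Celsius: (490.5 - 491.67) × 5/9 = -0.6500°C.
Linearly onto the Réaumur scale: 0 + (-0.6500 / 100) × (80 - 0) = -0.5°Ré.

-0.5°Ré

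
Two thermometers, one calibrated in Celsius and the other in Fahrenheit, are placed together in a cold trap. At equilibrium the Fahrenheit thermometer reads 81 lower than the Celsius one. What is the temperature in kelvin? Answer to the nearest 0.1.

131.9 K

Let x be the Celsius reading; then the Fahrenheit reading is 1.8·x + 32.
(1.8·x + 32) - x = -81  ⇒  (0.8)·x = -113  ⇒  x = -141.2500°C.
In kelvin: -141.2500 + 273.15 = 131.9 K.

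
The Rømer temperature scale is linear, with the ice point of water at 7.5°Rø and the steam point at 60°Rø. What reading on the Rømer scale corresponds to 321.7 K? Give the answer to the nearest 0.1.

33.0°Rø

First in Celsius: 321.7 - 273.15 = 48.5500°C.
Linearly onto the Rømer scale: 7.5 + (48.5500 / 100) × (60 - 7.5) = 33.0°Rø.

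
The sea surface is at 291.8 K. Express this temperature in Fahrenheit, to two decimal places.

In Celsius: 291.8 - 273.15 = 18.6500°C.
In Fahrenheit: 18.6500 × 1.8 + 32 = 65.57°F.

65.57°F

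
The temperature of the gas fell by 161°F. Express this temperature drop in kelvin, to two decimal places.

An interval of 1°F corresponds to 5/9 K.
161 × 5/9 = 89.44.

89.44 K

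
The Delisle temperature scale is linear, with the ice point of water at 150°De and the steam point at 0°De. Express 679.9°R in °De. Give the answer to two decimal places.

First in Celsius: (679.9 - 491.67) × 5/9 = 104.5722°C.
Linearly onto the Delisle scale: 150 + (104.5722 / 100) × (0 - 150) = -6.86°De.

-6.86°De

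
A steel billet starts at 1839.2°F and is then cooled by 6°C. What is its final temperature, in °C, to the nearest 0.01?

998.00°C

Initial temperature in Celsius: (1839.2 - 32) × 5/9 = 1004.0000°C.
Final Celsius temperature: 1004.0000 - 6.0000 = 998.0000°C.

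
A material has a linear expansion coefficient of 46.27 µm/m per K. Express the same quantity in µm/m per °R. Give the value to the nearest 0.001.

25.706 µm/m per °R

The quantity depends on a temperature interval, so only the ratio of degree sizes applies; the offset between the scales is irrelevant.
A change of 1°R is a change of 5/9 K, so per °R the value is 46.27 × 5/9 = 25.706.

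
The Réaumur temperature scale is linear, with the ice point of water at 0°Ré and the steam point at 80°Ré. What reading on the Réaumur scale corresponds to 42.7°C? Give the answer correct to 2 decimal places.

Linearly onto the Réaumur scale: 0 + (42.7000 / 100) × (80 - 0) = 34.16°Ré.

34.16°Ré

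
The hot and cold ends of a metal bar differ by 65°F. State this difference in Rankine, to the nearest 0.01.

Fahrenheit and Rankine degrees are the same size, so the interval is unchanged: 65.00.

65.00°R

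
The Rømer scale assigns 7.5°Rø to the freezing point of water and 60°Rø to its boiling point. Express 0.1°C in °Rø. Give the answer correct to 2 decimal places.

Linearly onto the Rømer scale: 7.5 + (0.1000 / 100) × (60 - 7.5) = 7.55°Rø.

7.55°Rø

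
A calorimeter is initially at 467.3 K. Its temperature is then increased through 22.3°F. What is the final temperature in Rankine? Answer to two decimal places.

Initial temperature in Celsius: 467.3 - 273.15 = 194.1500°C.
The 22.3°F change is an interval, so only the factor 5/9 applies: +22.3 × 5/9 = +12.3889°C.
Final Celsius temperature: 194.1500 + 12.3889 = 206.5389°C.
In Rankine: 206.5389 × 1.8 + 491.67 = 863.44°R.

863.44°R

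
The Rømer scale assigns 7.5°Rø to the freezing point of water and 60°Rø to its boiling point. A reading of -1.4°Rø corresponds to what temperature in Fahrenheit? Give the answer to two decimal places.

1.49°F

Linear interpolation between the fixed points: C = (-1.4 - 7.5) × 100 / (60 - 7.5) = -16.9524°C.
Then -16.9524 × 1.8 + 32 = 1.49°F.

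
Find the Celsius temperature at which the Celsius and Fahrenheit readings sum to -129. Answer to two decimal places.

Let C be the Celsius reading. The Fahrenheit reading is F = 1.8·C + 32.
Require C + F = -129: (2.8)·C + 32 = -129.
C = (-129 - 32) / (2.8) = -57.50.

-57.50°C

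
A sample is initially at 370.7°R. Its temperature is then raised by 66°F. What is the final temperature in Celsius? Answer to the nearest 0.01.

Initial temperature in Celsius: (370.7 - 491.67) × 5/9 = -67.2056°C.
The 66°F change is an interval, so only the factor 5/9 applies: +66 × 5/9 = +36.6667°C.
Final Celsius temperature: -67.2056 + 36.6667 = -30.5389°C.

-30.54°C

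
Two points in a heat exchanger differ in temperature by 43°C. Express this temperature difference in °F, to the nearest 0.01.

77.40°F

For a temperature interval the offset drops out; only the factor 1.8 applies.
43 × 1.8 = 77.40.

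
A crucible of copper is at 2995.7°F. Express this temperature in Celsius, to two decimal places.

1646.50°C

In Celsius: (2995.7 - 32) × 5/9 = 1646.5000°C.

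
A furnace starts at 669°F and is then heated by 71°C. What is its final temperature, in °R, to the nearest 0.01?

1256.47°R

Initial temperature in Celsius: (669 - 32) × 5/9 = 353.8889°C.
Final Celsius temperature: 353.8889 + 71.0000 = 424.8889°C.
In Rankine: 424.8889 × 1.8 + 491.67 = 1256.47°R.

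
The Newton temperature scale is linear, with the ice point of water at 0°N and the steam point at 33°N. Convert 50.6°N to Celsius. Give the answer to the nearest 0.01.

Linear interpolation between the fixed points: C = (50.6 - 0) × 100 / (33 - 0) = 153.3333°C.

153.33°C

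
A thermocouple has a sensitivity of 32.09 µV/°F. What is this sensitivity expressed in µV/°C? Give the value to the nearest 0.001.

57.762 µV/°C

Since only a temperature interval is involved, the additive offset between the scales drops out.
A change of 1°C is a change of 1.8°F, so per °C the value is 32.09 × 1.8 = 57.762.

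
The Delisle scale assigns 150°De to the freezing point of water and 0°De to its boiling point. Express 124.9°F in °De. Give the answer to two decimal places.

72.58°De

First in Celsius: (124.9 - 32) × 5/9 = 51.6111°C.
Linearly onto the Delisle scale: 150 + (51.6111 / 100) × (0 - 150) = 72.58°De.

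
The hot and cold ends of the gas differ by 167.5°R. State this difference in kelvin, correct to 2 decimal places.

93.06 K

For a temperature interval the offset drops out; only the factor 5/9 applies.
167.5 × 5/9 = 93.06.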